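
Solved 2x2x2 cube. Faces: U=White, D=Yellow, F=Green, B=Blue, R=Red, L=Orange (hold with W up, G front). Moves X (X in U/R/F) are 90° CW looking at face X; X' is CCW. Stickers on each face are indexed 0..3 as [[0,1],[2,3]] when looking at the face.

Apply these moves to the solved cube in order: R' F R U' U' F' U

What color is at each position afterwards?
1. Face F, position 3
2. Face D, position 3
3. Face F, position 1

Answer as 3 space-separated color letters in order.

Answer: W Y Y

Derivation:
After move 1 (R'): R=RRRR U=WBWB F=GWGW D=YGYG B=YBYB
After move 2 (F): F=GGWW U=WBOO R=WRBR D=RRYG L=OYOG
After move 3 (R): R=BWRR U=WGOW F=GRWG D=RYYY B=OBBB
After move 4 (U'): U=GWWO F=OYWG R=GRRR B=BWBB L=OBOG
After move 5 (U'): U=WOGW F=OBWG R=OYRR B=GRBB L=BWOG
After move 6 (F'): F=BGOW U=WOOR R=YYRR D=WGYY L=BWOG
After move 7 (U): U=OWRO F=YYOW R=GRRR B=BWBB L=BGOG
Query 1: F[3] = W
Query 2: D[3] = Y
Query 3: F[1] = Y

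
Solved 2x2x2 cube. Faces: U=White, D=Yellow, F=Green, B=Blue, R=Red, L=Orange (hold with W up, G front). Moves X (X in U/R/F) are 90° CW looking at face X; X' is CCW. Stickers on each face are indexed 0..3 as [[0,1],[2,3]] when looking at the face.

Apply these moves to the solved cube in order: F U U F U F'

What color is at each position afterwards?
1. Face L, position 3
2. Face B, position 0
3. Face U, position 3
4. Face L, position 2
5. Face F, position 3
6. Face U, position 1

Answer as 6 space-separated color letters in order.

After move 1 (F): F=GGGG U=WWOO R=WRWR D=RRYY L=OYOY
After move 2 (U): U=OWOW F=WRGG R=BBWR B=OYBB L=GGOY
After move 3 (U): U=OOWW F=BBGG R=OYWR B=GGBB L=WROY
After move 4 (F): F=GBGB U=OOYR R=WYWR D=WOYY L=WROR
After move 5 (U): U=YORO F=WYGB R=GGWR B=WRBB L=GBOR
After move 6 (F'): F=YBWG U=YOGW R=OGWR D=BRYY L=GOOR
Query 1: L[3] = R
Query 2: B[0] = W
Query 3: U[3] = W
Query 4: L[2] = O
Query 5: F[3] = G
Query 6: U[1] = O

Answer: R W W O G O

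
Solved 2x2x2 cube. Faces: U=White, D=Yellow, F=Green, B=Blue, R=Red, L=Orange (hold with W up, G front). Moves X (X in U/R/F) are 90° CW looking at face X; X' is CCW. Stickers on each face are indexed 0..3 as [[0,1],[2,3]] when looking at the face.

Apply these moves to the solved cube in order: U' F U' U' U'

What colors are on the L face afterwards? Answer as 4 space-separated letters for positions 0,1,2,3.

After move 1 (U'): U=WWWW F=OOGG R=GGRR B=RRBB L=BBOO
After move 2 (F): F=GOGO U=WWOB R=WGWR D=RGYY L=BYOY
After move 3 (U'): U=WBWO F=BYGO R=GOWR B=WGBB L=RROY
After move 4 (U'): U=BOWW F=RRGO R=BYWR B=GOBB L=WGOY
After move 5 (U'): U=OWBW F=WGGO R=RRWR B=BYBB L=GOOY
Query: L face = GOOY

Answer: G O O Y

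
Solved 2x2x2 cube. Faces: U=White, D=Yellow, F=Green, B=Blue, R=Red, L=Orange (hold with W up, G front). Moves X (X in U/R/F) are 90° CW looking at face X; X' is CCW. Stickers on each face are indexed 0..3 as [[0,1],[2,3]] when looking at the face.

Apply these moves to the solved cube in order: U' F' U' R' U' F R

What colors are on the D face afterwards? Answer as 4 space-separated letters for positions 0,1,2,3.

After move 1 (U'): U=WWWW F=OOGG R=GGRR B=RRBB L=BBOO
After move 2 (F'): F=OGOG U=WWGR R=YGYR D=BOYY L=BWOW
After move 3 (U'): U=WRWG F=BWOG R=OGYR B=YGBB L=RROW
After move 4 (R'): R=GROY U=WBWY F=BROG D=BWYG B=YGOB
After move 5 (U'): U=BYWW F=RROG R=BROY B=GROB L=YGOW
After move 6 (F): F=ORGR U=BYWG R=WRWY D=OBYG L=YBOW
After move 7 (R): R=WWYR U=BRWR F=OBGG D=OOYG B=GRYB
Query: D face = OOYG

Answer: O O Y G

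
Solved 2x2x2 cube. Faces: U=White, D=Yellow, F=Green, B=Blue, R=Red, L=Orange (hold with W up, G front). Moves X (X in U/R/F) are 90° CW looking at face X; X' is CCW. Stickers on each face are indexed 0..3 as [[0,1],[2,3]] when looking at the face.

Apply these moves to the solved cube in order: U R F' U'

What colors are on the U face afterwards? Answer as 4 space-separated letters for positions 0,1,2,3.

Answer: R R W R

Derivation:
After move 1 (U): U=WWWW F=RRGG R=BBRR B=OOBB L=GGOO
After move 2 (R): R=RBRB U=WRWG F=RYGY D=YBYO B=WOWB
After move 3 (F'): F=YYRG U=WRRR R=BBYB D=GOYO L=GGOW
After move 4 (U'): U=RRWR F=GGRG R=YYYB B=BBWB L=WOOW
Query: U face = RRWR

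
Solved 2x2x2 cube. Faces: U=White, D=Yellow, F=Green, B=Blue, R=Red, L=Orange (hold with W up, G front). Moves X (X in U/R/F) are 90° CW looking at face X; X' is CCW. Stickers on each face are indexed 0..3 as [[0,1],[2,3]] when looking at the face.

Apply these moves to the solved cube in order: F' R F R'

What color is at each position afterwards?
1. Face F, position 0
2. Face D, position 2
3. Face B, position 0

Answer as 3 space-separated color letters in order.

Answer: G Y B

Derivation:
After move 1 (F'): F=GGGG U=WWRR R=YRYR D=OOYY L=OWOW
After move 2 (R): R=YYRR U=WGRG F=GOGY D=OBYB B=RBWB
After move 3 (F): F=GGYO U=WGWW R=RYGR D=RYYB L=OOOB
After move 4 (R'): R=YRRG U=WWWR F=GGYW D=RGYO B=BBYB
Query 1: F[0] = G
Query 2: D[2] = Y
Query 3: B[0] = B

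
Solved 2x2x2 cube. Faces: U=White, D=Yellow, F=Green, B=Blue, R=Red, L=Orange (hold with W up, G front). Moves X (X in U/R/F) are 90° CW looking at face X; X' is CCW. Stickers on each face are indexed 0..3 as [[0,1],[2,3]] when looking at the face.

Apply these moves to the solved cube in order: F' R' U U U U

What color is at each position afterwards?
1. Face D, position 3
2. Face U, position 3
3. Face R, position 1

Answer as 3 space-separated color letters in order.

After move 1 (F'): F=GGGG U=WWRR R=YRYR D=OOYY L=OWOW
After move 2 (R'): R=RRYY U=WBRB F=GWGR D=OGYG B=YBOB
After move 3 (U): U=RWBB F=RRGR R=YBYY B=OWOB L=GWOW
After move 4 (U): U=BRBW F=YBGR R=OWYY B=GWOB L=RROW
After move 5 (U): U=BBWR F=OWGR R=GWYY B=RROB L=YBOW
After move 6 (U): U=WBRB F=GWGR R=RRYY B=YBOB L=OWOW
Query 1: D[3] = G
Query 2: U[3] = B
Query 3: R[1] = R

Answer: G B R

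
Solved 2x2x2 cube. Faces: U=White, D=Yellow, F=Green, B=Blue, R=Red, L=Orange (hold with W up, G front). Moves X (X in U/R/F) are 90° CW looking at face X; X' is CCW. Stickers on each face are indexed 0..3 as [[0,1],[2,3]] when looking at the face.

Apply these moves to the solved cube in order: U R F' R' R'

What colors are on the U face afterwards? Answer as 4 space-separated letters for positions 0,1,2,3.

After move 1 (U): U=WWWW F=RRGG R=BBRR B=OOBB L=GGOO
After move 2 (R): R=RBRB U=WRWG F=RYGY D=YBYO B=WOWB
After move 3 (F'): F=YYRG U=WRRR R=BBYB D=GOYO L=GGOW
After move 4 (R'): R=BBBY U=WWRW F=YRRR D=GYYG B=OOOB
After move 5 (R'): R=BYBB U=WORO F=YWRW D=GRYR B=GOYB
Query: U face = WORO

Answer: W O R O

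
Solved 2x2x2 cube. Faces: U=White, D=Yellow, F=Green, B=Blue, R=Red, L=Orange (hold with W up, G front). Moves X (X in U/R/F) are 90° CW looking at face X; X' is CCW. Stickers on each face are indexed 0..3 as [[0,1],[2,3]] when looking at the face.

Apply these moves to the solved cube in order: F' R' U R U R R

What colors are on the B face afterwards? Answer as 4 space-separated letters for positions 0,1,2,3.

Answer: G W Y B

Derivation:
After move 1 (F'): F=GGGG U=WWRR R=YRYR D=OOYY L=OWOW
After move 2 (R'): R=RRYY U=WBRB F=GWGR D=OGYG B=YBOB
After move 3 (U): U=RWBB F=RRGR R=YBYY B=OWOB L=GWOW
After move 4 (R): R=YYYB U=RRBR F=RGGG D=OOYO B=BWWB
After move 5 (U): U=BRRR F=YYGG R=BWYB B=GWWB L=RGOW
After move 6 (R): R=YBBW U=BYRG F=YOGO D=OWYG B=RWRB
After move 7 (R): R=BYWB U=BORO F=YWGG D=ORYR B=GWYB
Query: B face = GWYB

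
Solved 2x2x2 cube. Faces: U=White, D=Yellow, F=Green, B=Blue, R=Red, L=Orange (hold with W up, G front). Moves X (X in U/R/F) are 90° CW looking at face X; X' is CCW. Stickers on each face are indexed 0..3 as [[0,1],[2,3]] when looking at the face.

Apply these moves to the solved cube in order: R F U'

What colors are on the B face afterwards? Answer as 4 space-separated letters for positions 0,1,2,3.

Answer: W R W B

Derivation:
After move 1 (R): R=RRRR U=WGWG F=GYGY D=YBYB B=WBWB
After move 2 (F): F=GGYY U=WGOO R=WRGR D=RRYB L=OYOB
After move 3 (U'): U=GOWO F=OYYY R=GGGR B=WRWB L=WBOB
Query: B face = WRWB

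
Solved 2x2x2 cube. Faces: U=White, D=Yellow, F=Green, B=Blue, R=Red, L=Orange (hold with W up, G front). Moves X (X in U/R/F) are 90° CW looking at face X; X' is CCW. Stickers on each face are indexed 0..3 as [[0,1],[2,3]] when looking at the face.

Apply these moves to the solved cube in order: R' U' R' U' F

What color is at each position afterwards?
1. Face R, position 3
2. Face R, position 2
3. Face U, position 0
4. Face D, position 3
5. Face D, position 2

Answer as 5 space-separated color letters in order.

After move 1 (R'): R=RRRR U=WBWB F=GWGW D=YGYG B=YBYB
After move 2 (U'): U=BBWW F=OOGW R=GWRR B=RRYB L=YBOO
After move 3 (R'): R=WRGR U=BYWR F=OBGW D=YOYW B=GRGB
After move 4 (U'): U=YRBW F=YBGW R=OBGR B=WRGB L=GROO
After move 5 (F): F=GYWB U=YROR R=BBWR D=GOYW L=GYOO
Query 1: R[3] = R
Query 2: R[2] = W
Query 3: U[0] = Y
Query 4: D[3] = W
Query 5: D[2] = Y

Answer: R W Y W Y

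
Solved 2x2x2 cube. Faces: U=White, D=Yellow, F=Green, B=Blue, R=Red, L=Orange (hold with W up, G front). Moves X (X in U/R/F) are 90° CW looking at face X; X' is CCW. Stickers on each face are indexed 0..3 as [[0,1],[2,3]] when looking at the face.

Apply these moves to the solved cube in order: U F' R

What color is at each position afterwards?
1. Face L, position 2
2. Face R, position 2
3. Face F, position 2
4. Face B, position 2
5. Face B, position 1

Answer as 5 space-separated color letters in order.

After move 1 (U): U=WWWW F=RRGG R=BBRR B=OOBB L=GGOO
After move 2 (F'): F=RGRG U=WWBR R=YBYR D=GOYY L=GWOW
After move 3 (R): R=YYRB U=WGBG F=RORY D=GBYO B=ROWB
Query 1: L[2] = O
Query 2: R[2] = R
Query 3: F[2] = R
Query 4: B[2] = W
Query 5: B[1] = O

Answer: O R R W O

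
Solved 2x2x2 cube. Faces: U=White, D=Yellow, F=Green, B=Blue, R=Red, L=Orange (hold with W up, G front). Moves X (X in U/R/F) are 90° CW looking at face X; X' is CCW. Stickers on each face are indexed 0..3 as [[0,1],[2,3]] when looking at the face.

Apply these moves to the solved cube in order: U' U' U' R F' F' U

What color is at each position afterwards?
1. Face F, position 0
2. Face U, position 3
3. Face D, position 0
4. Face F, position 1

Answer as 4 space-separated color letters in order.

After move 1 (U'): U=WWWW F=OOGG R=GGRR B=RRBB L=BBOO
After move 2 (U'): U=WWWW F=BBGG R=OORR B=GGBB L=RROO
After move 3 (U'): U=WWWW F=RRGG R=BBRR B=OOBB L=GGOO
After move 4 (R): R=RBRB U=WRWG F=RYGY D=YBYO B=WOWB
After move 5 (F'): F=YYRG U=WRRR R=BBYB D=GOYO L=GGOW
After move 6 (F'): F=YGYR U=WRBY R=OBGB D=GWYO L=GROR
After move 7 (U): U=BWYR F=OBYR R=WOGB B=GRWB L=YGOR
Query 1: F[0] = O
Query 2: U[3] = R
Query 3: D[0] = G
Query 4: F[1] = B

Answer: O R G B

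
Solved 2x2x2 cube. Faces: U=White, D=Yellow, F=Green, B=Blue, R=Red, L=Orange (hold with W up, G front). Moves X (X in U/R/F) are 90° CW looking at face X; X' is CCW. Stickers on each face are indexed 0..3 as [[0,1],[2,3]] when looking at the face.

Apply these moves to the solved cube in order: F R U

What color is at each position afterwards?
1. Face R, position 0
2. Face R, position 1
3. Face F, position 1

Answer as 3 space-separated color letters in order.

Answer: O B W

Derivation:
After move 1 (F): F=GGGG U=WWOO R=WRWR D=RRYY L=OYOY
After move 2 (R): R=WWRR U=WGOG F=GRGY D=RBYB B=OBWB
After move 3 (U): U=OWGG F=WWGY R=OBRR B=OYWB L=GROY
Query 1: R[0] = O
Query 2: R[1] = B
Query 3: F[1] = W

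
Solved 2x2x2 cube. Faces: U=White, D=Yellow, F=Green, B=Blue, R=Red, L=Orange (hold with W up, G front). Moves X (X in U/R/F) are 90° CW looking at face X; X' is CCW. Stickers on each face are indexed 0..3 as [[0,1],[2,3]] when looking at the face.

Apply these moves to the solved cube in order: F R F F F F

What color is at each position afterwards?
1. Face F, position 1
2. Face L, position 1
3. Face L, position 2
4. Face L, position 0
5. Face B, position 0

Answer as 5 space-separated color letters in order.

Answer: R Y O O O

Derivation:
After move 1 (F): F=GGGG U=WWOO R=WRWR D=RRYY L=OYOY
After move 2 (R): R=WWRR U=WGOG F=GRGY D=RBYB B=OBWB
After move 3 (F): F=GGYR U=WGYY R=OWGR D=RWYB L=OROB
After move 4 (F): F=YGRG U=WGBR R=YWYR D=GOYB L=OROW
After move 5 (F): F=RYGG U=WGWR R=BWRR D=YYYB L=OGOO
After move 6 (F): F=GRGY U=WGOG R=WWRR D=RBYB L=OYOY
Query 1: F[1] = R
Query 2: L[1] = Y
Query 3: L[2] = O
Query 4: L[0] = O
Query 5: B[0] = O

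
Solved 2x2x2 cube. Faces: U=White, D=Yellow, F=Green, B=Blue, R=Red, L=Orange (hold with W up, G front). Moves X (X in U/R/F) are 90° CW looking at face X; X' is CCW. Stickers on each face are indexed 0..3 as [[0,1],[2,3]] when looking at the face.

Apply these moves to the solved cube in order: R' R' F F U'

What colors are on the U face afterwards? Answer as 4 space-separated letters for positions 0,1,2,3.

Answer: Y Y W W

Derivation:
After move 1 (R'): R=RRRR U=WBWB F=GWGW D=YGYG B=YBYB
After move 2 (R'): R=RRRR U=WYWY F=GBGB D=YWYW B=GBGB
After move 3 (F): F=GGBB U=WYOO R=WRYR D=RRYW L=OYOW
After move 4 (F): F=BGBG U=WYWY R=OROR D=YWYW L=OROR
After move 5 (U'): U=YYWW F=ORBG R=BGOR B=ORGB L=GBOR
Query: U face = YYWW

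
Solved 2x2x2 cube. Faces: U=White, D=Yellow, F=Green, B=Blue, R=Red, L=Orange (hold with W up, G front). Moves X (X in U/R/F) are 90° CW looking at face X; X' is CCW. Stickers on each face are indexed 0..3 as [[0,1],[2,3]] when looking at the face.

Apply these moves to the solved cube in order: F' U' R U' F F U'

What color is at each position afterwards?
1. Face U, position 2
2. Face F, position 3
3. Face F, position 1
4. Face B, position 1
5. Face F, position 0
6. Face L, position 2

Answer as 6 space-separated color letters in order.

After move 1 (F'): F=GGGG U=WWRR R=YRYR D=OOYY L=OWOW
After move 2 (U'): U=WRWR F=OWGG R=GGYR B=YRBB L=BBOW
After move 3 (R): R=YGRG U=WWWG F=OOGY D=OBYY B=RRRB
After move 4 (U'): U=WGWW F=BBGY R=OORG B=YGRB L=RROW
After move 5 (F): F=GBYB U=WGWR R=WOWG D=ROYY L=ROOB
After move 6 (F): F=YGBB U=WGBO R=WORG D=WWYY L=RROO
After move 7 (U'): U=GOWB F=RRBB R=YGRG B=WORB L=YGOO
Query 1: U[2] = W
Query 2: F[3] = B
Query 3: F[1] = R
Query 4: B[1] = O
Query 5: F[0] = R
Query 6: L[2] = O

Answer: W B R O R O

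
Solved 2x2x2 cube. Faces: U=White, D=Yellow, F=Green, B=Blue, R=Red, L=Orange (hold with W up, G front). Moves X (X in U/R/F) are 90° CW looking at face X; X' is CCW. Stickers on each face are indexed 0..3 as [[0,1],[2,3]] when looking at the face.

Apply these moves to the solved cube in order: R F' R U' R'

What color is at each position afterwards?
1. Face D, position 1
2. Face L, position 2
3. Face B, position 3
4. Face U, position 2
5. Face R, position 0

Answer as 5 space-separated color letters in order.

After move 1 (R): R=RRRR U=WGWG F=GYGY D=YBYB B=WBWB
After move 2 (F'): F=YYGG U=WGRR R=BRYR D=OOYB L=OGOW
After move 3 (R): R=YBRR U=WYRG F=YOGB D=OWYW B=RBGB
After move 4 (U'): U=YGWR F=OGGB R=YORR B=YBGB L=RBOW
After move 5 (R'): R=ORYR U=YGWY F=OGGR D=OGYB B=WBWB
Query 1: D[1] = G
Query 2: L[2] = O
Query 3: B[3] = B
Query 4: U[2] = W
Query 5: R[0] = O

Answer: G O B W O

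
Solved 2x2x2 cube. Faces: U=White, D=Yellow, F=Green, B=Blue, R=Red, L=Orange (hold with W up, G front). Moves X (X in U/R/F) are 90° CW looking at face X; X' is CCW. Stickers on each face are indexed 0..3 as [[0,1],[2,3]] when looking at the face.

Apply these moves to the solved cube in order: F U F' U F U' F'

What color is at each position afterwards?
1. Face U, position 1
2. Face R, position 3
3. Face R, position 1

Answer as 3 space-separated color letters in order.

Answer: G R R

Derivation:
After move 1 (F): F=GGGG U=WWOO R=WRWR D=RRYY L=OYOY
After move 2 (U): U=OWOW F=WRGG R=BBWR B=OYBB L=GGOY
After move 3 (F'): F=RGWG U=OWBW R=RBRR D=GYYY L=GWOO
After move 4 (U): U=BOWW F=RBWG R=OYRR B=GWBB L=RGOO
After move 5 (F): F=WRGB U=BOOG R=WYWR D=ROYY L=RGOY
After move 6 (U'): U=OGBO F=RGGB R=WRWR B=WYBB L=GWOY
After move 7 (F'): F=GBRG U=OGWW R=ORRR D=WYYY L=GOOB
Query 1: U[1] = G
Query 2: R[3] = R
Query 3: R[1] = R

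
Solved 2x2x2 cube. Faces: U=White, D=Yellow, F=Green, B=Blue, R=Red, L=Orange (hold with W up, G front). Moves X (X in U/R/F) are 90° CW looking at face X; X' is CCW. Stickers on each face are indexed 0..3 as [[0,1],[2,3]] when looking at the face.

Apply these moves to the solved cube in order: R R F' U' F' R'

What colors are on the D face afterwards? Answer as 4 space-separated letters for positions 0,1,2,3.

After move 1 (R): R=RRRR U=WGWG F=GYGY D=YBYB B=WBWB
After move 2 (R): R=RRRR U=WYWY F=GBGB D=YWYW B=GBGB
After move 3 (F'): F=BBGG U=WYRR R=WRYR D=OOYW L=OYOW
After move 4 (U'): U=YRWR F=OYGG R=BBYR B=WRGB L=GBOW
After move 5 (F'): F=YGOG U=YRBY R=OBOR D=BWYW L=GROW
After move 6 (R'): R=BROO U=YGBW F=YROY D=BGYG B=WRWB
Query: D face = BGYG

Answer: B G Y G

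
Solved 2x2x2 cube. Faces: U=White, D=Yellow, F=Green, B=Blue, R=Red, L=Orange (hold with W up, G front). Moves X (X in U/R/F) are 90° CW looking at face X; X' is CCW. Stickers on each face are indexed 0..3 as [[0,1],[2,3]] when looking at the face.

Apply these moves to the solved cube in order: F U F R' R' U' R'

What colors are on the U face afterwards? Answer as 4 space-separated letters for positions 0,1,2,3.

After move 1 (F): F=GGGG U=WWOO R=WRWR D=RRYY L=OYOY
After move 2 (U): U=OWOW F=WRGG R=BBWR B=OYBB L=GGOY
After move 3 (F): F=GWGR U=OWYG R=OBWR D=WBYY L=GROR
After move 4 (R'): R=BROW U=OBYO F=GWGG D=WWYR B=YYBB
After move 5 (R'): R=RWBO U=OBYY F=GBGO D=WWYG B=RYWB
After move 6 (U'): U=BYOY F=GRGO R=GBBO B=RWWB L=RYOR
After move 7 (R'): R=BOGB U=BWOR F=GYGY D=WRYO B=GWWB
Query: U face = BWOR

Answer: B W O R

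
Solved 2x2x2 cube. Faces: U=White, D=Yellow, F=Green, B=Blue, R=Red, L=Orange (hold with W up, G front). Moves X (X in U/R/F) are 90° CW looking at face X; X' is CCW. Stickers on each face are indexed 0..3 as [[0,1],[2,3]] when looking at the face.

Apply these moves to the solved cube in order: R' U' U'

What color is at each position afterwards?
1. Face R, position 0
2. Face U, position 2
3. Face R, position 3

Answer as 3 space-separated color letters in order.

After move 1 (R'): R=RRRR U=WBWB F=GWGW D=YGYG B=YBYB
After move 2 (U'): U=BBWW F=OOGW R=GWRR B=RRYB L=YBOO
After move 3 (U'): U=BWBW F=YBGW R=OORR B=GWYB L=RROO
Query 1: R[0] = O
Query 2: U[2] = B
Query 3: R[3] = R

Answer: O B R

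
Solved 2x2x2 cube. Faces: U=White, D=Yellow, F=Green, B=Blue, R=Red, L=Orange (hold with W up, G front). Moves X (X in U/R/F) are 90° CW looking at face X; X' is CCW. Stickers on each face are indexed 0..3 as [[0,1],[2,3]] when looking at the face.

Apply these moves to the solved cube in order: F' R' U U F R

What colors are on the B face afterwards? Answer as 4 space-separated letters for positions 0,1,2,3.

Answer: R W R B

Derivation:
After move 1 (F'): F=GGGG U=WWRR R=YRYR D=OOYY L=OWOW
After move 2 (R'): R=RRYY U=WBRB F=GWGR D=OGYG B=YBOB
After move 3 (U): U=RWBB F=RRGR R=YBYY B=OWOB L=GWOW
After move 4 (U): U=BRBW F=YBGR R=OWYY B=GWOB L=RROW
After move 5 (F): F=GYRB U=BRWR R=BWWY D=YOYG L=ROOG
After move 6 (R): R=WBYW U=BYWB F=GORG D=YOYG B=RWRB
Query: B face = RWRB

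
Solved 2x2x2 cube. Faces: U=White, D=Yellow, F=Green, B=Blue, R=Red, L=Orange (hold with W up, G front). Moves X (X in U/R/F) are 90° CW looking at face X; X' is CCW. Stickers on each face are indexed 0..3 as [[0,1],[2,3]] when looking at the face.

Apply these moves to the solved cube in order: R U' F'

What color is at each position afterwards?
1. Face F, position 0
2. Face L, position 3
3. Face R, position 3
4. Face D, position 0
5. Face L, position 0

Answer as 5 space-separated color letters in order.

After move 1 (R): R=RRRR U=WGWG F=GYGY D=YBYB B=WBWB
After move 2 (U'): U=GGWW F=OOGY R=GYRR B=RRWB L=WBOO
After move 3 (F'): F=OYOG U=GGGR R=BYYR D=BOYB L=WWOW
Query 1: F[0] = O
Query 2: L[3] = W
Query 3: R[3] = R
Query 4: D[0] = B
Query 5: L[0] = W

Answer: O W R B W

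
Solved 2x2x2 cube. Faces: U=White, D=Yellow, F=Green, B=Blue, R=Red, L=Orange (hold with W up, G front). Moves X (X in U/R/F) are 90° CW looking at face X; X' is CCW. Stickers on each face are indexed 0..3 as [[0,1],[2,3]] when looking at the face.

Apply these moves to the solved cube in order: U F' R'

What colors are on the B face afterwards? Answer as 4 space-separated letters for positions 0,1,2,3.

Answer: Y O O B

Derivation:
After move 1 (U): U=WWWW F=RRGG R=BBRR B=OOBB L=GGOO
After move 2 (F'): F=RGRG U=WWBR R=YBYR D=GOYY L=GWOW
After move 3 (R'): R=BRYY U=WBBO F=RWRR D=GGYG B=YOOB
Query: B face = YOOB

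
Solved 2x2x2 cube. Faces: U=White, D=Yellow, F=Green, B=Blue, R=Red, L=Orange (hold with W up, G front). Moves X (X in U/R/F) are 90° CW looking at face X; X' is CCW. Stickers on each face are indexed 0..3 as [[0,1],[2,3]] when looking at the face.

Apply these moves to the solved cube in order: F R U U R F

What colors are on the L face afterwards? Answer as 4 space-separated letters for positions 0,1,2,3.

Answer: W R O W

Derivation:
After move 1 (F): F=GGGG U=WWOO R=WRWR D=RRYY L=OYOY
After move 2 (R): R=WWRR U=WGOG F=GRGY D=RBYB B=OBWB
After move 3 (U): U=OWGG F=WWGY R=OBRR B=OYWB L=GROY
After move 4 (U): U=GOGW F=OBGY R=OYRR B=GRWB L=WWOY
After move 5 (R): R=RORY U=GBGY F=OBGB D=RWYG B=WROB
After move 6 (F): F=GOBB U=GBYW R=GOYY D=RRYG L=WROW
Query: L face = WROW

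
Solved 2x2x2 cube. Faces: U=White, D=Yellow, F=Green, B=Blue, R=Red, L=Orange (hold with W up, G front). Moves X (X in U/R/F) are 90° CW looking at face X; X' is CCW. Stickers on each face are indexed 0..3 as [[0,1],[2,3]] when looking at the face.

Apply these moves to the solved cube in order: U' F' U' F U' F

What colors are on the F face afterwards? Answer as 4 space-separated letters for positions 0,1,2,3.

Answer: G R W B

Derivation:
After move 1 (U'): U=WWWW F=OOGG R=GGRR B=RRBB L=BBOO
After move 2 (F'): F=OGOG U=WWGR R=YGYR D=BOYY L=BWOW
After move 3 (U'): U=WRWG F=BWOG R=OGYR B=YGBB L=RROW
After move 4 (F): F=OBGW U=WRWR R=WGGR D=YOYY L=RBOO
After move 5 (U'): U=RRWW F=RBGW R=OBGR B=WGBB L=YGOO
After move 6 (F): F=GRWB U=RROG R=WBWR D=GOYY L=YYOO
Query: F face = GRWB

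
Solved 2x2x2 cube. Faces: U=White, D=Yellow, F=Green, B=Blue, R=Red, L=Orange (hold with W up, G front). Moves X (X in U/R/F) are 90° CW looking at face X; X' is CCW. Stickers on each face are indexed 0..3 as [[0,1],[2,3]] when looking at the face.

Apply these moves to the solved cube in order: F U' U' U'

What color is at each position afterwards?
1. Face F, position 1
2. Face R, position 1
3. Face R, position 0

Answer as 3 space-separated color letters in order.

Answer: R B B

Derivation:
After move 1 (F): F=GGGG U=WWOO R=WRWR D=RRYY L=OYOY
After move 2 (U'): U=WOWO F=OYGG R=GGWR B=WRBB L=BBOY
After move 3 (U'): U=OOWW F=BBGG R=OYWR B=GGBB L=WROY
After move 4 (U'): U=OWOW F=WRGG R=BBWR B=OYBB L=GGOY
Query 1: F[1] = R
Query 2: R[1] = B
Query 3: R[0] = B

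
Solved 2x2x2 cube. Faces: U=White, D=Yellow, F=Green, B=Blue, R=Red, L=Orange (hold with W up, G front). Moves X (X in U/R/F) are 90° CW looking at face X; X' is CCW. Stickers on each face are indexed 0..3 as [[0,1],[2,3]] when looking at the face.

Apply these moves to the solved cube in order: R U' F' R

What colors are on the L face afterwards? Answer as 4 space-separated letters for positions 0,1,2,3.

Answer: W W O W

Derivation:
After move 1 (R): R=RRRR U=WGWG F=GYGY D=YBYB B=WBWB
After move 2 (U'): U=GGWW F=OOGY R=GYRR B=RRWB L=WBOO
After move 3 (F'): F=OYOG U=GGGR R=BYYR D=BOYB L=WWOW
After move 4 (R): R=YBRY U=GYGG F=OOOB D=BWYR B=RRGB
Query: L face = WWOW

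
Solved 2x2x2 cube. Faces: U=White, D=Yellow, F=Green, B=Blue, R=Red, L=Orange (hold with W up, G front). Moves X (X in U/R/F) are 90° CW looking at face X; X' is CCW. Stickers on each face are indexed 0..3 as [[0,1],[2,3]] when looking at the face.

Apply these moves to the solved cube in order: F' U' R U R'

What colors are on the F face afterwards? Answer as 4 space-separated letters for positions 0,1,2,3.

After move 1 (F'): F=GGGG U=WWRR R=YRYR D=OOYY L=OWOW
After move 2 (U'): U=WRWR F=OWGG R=GGYR B=YRBB L=BBOW
After move 3 (R): R=YGRG U=WWWG F=OOGY D=OBYY B=RRRB
After move 4 (U): U=WWGW F=YGGY R=RRRG B=BBRB L=OOOW
After move 5 (R'): R=RGRR U=WRGB F=YWGW D=OGYY B=YBBB
Query: F face = YWGW

Answer: Y W G W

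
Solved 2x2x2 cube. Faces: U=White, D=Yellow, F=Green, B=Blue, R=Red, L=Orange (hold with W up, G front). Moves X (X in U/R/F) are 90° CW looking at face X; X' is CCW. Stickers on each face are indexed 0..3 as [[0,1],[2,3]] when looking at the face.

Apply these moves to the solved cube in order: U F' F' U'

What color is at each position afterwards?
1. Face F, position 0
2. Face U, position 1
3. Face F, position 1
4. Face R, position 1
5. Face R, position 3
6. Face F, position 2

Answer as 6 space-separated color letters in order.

After move 1 (U): U=WWWW F=RRGG R=BBRR B=OOBB L=GGOO
After move 2 (F'): F=RGRG U=WWBR R=YBYR D=GOYY L=GWOW
After move 3 (F'): F=GGRR U=WWYY R=OBGR D=WWYY L=GROB
After move 4 (U'): U=WYWY F=GRRR R=GGGR B=OBBB L=OOOB
Query 1: F[0] = G
Query 2: U[1] = Y
Query 3: F[1] = R
Query 4: R[1] = G
Query 5: R[3] = R
Query 6: F[2] = R

Answer: G Y R G R R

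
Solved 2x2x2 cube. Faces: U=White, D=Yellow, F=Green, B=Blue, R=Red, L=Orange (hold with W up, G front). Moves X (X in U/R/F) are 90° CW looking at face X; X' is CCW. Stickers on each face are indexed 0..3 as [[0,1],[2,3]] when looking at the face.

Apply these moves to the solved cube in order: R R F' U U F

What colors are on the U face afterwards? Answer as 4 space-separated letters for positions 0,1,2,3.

After move 1 (R): R=RRRR U=WGWG F=GYGY D=YBYB B=WBWB
After move 2 (R): R=RRRR U=WYWY F=GBGB D=YWYW B=GBGB
After move 3 (F'): F=BBGG U=WYRR R=WRYR D=OOYW L=OYOW
After move 4 (U): U=RWRY F=WRGG R=GBYR B=OYGB L=BBOW
After move 5 (U): U=RRYW F=GBGG R=OYYR B=BBGB L=WROW
After move 6 (F): F=GGGB U=RRWR R=YYWR D=YOYW L=WOOO
Query: U face = RRWR

Answer: R R W R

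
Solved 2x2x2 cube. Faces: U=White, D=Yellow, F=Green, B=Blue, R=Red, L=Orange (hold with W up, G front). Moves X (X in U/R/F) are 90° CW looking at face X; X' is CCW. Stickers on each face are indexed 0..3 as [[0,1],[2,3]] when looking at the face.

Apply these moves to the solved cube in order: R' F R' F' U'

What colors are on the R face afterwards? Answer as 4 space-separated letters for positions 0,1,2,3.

After move 1 (R'): R=RRRR U=WBWB F=GWGW D=YGYG B=YBYB
After move 2 (F): F=GGWW U=WBOO R=WRBR D=RRYG L=OYOG
After move 3 (R'): R=RRWB U=WYOY F=GBWO D=RGYW B=GBRB
After move 4 (F'): F=BOGW U=WYRW R=GRRB D=YGYW L=OYOO
After move 5 (U'): U=YWWR F=OYGW R=BORB B=GRRB L=GBOO
Query: R face = BORB

Answer: B O R B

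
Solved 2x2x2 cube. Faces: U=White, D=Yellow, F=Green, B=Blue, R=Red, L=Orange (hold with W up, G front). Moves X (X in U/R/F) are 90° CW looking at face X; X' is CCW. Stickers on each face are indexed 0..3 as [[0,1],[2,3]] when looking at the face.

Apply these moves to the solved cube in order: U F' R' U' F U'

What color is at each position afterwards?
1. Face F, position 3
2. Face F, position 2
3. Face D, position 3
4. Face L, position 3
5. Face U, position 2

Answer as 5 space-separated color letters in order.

Answer: W R G G B

Derivation:
After move 1 (U): U=WWWW F=RRGG R=BBRR B=OOBB L=GGOO
After move 2 (F'): F=RGRG U=WWBR R=YBYR D=GOYY L=GWOW
After move 3 (R'): R=BRYY U=WBBO F=RWRR D=GGYG B=YOOB
After move 4 (U'): U=BOWB F=GWRR R=RWYY B=BROB L=YOOW
After move 5 (F): F=RGRW U=BOWO R=WWBY D=YRYG L=YGOG
After move 6 (U'): U=OOBW F=YGRW R=RGBY B=WWOB L=BROG
Query 1: F[3] = W
Query 2: F[2] = R
Query 3: D[3] = G
Query 4: L[3] = G
Query 5: U[2] = B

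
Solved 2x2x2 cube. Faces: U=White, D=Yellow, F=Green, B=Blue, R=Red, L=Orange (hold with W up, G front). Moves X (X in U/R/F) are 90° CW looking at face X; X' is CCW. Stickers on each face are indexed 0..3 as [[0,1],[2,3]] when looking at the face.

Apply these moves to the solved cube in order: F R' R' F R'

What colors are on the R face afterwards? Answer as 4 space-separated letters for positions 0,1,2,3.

Answer: W W O Y

Derivation:
After move 1 (F): F=GGGG U=WWOO R=WRWR D=RRYY L=OYOY
After move 2 (R'): R=RRWW U=WBOB F=GWGO D=RGYG B=YBRB
After move 3 (R'): R=RWRW U=WROY F=GBGB D=RWYO B=GBGB
After move 4 (F): F=GGBB U=WRYY R=OWYW D=RRYO L=OROW
After move 5 (R'): R=WWOY U=WGYG F=GRBY D=RGYB B=OBRB
Query: R face = WWOY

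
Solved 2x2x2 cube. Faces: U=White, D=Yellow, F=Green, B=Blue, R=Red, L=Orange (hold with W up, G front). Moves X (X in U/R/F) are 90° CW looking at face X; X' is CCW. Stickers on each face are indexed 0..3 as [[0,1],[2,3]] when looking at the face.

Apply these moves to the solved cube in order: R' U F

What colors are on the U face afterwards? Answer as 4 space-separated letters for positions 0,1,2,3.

Answer: W W O W

Derivation:
After move 1 (R'): R=RRRR U=WBWB F=GWGW D=YGYG B=YBYB
After move 2 (U): U=WWBB F=RRGW R=YBRR B=OOYB L=GWOO
After move 3 (F): F=GRWR U=WWOW R=BBBR D=RYYG L=GYOG
Query: U face = WWOW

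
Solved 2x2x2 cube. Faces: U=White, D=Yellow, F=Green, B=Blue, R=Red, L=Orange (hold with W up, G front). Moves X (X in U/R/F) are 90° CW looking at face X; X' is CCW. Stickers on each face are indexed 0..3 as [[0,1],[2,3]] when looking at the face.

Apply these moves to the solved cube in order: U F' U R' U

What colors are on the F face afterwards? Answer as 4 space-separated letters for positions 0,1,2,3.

Answer: O R R W

Derivation:
After move 1 (U): U=WWWW F=RRGG R=BBRR B=OOBB L=GGOO
After move 2 (F'): F=RGRG U=WWBR R=YBYR D=GOYY L=GWOW
After move 3 (U): U=BWRW F=YBRG R=OOYR B=GWBB L=RGOW
After move 4 (R'): R=OROY U=BBRG F=YWRW D=GBYG B=YWOB
After move 5 (U): U=RBGB F=ORRW R=YWOY B=RGOB L=YWOW
Query: F face = ORRW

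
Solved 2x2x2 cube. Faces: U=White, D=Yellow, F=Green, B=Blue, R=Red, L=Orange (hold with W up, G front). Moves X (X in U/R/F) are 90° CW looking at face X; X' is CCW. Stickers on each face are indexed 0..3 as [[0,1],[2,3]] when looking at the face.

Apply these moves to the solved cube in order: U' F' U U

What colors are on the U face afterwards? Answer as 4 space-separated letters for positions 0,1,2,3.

After move 1 (U'): U=WWWW F=OOGG R=GGRR B=RRBB L=BBOO
After move 2 (F'): F=OGOG U=WWGR R=YGYR D=BOYY L=BWOW
After move 3 (U): U=GWRW F=YGOG R=RRYR B=BWBB L=OGOW
After move 4 (U): U=RGWW F=RROG R=BWYR B=OGBB L=YGOW
Query: U face = RGWW

Answer: R G W W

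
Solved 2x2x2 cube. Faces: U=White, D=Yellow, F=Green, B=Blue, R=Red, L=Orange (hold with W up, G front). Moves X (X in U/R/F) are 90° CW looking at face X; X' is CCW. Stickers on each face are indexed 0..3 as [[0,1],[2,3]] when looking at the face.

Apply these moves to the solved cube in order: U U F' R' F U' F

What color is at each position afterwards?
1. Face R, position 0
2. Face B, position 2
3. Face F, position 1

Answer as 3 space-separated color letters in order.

Answer: W O R

Derivation:
After move 1 (U): U=WWWW F=RRGG R=BBRR B=OOBB L=GGOO
After move 2 (U): U=WWWW F=BBGG R=OORR B=GGBB L=RROO
After move 3 (F'): F=BGBG U=WWOR R=YOYR D=ROYY L=RWOW
After move 4 (R'): R=ORYY U=WBOG F=BWBR D=RGYG B=YGOB
After move 5 (F): F=BBRW U=WBWW R=ORGY D=YOYG L=RROG
After move 6 (U'): U=BWWW F=RRRW R=BBGY B=OROB L=YGOG
After move 7 (F): F=RRWR U=BWGG R=WBWY D=GBYG L=YYOO
Query 1: R[0] = W
Query 2: B[2] = O
Query 3: F[1] = R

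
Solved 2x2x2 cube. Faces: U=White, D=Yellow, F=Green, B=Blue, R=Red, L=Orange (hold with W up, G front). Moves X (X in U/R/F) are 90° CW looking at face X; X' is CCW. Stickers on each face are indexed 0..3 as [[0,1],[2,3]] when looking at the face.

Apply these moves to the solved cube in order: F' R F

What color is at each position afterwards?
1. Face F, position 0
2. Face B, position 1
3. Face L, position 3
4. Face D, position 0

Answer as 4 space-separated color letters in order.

After move 1 (F'): F=GGGG U=WWRR R=YRYR D=OOYY L=OWOW
After move 2 (R): R=YYRR U=WGRG F=GOGY D=OBYB B=RBWB
After move 3 (F): F=GGYO U=WGWW R=RYGR D=RYYB L=OOOB
Query 1: F[0] = G
Query 2: B[1] = B
Query 3: L[3] = B
Query 4: D[0] = R

Answer: G B B R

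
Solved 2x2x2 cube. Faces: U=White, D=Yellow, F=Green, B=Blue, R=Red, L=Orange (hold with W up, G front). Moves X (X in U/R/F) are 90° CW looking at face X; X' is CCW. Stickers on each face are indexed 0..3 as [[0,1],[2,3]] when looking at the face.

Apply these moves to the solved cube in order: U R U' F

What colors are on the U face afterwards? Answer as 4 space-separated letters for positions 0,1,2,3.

Answer: R G O O

Derivation:
After move 1 (U): U=WWWW F=RRGG R=BBRR B=OOBB L=GGOO
After move 2 (R): R=RBRB U=WRWG F=RYGY D=YBYO B=WOWB
After move 3 (U'): U=RGWW F=GGGY R=RYRB B=RBWB L=WOOO
After move 4 (F): F=GGYG U=RGOO R=WYWB D=RRYO L=WYOB
Query: U face = RGOO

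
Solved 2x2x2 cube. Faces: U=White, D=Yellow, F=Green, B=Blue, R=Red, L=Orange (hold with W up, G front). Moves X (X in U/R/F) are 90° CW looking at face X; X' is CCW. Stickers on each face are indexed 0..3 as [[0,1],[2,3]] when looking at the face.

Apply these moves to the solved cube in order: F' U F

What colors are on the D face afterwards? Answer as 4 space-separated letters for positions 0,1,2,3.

Answer: Y B Y Y

Derivation:
After move 1 (F'): F=GGGG U=WWRR R=YRYR D=OOYY L=OWOW
After move 2 (U): U=RWRW F=YRGG R=BBYR B=OWBB L=GGOW
After move 3 (F): F=GYGR U=RWWG R=RBWR D=YBYY L=GOOO
Query: D face = YBYY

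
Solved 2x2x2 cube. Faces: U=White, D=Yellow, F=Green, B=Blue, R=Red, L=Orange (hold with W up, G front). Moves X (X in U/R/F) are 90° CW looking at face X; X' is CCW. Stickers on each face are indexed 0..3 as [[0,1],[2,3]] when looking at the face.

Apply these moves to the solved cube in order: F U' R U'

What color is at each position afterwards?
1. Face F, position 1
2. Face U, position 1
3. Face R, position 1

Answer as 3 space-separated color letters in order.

After move 1 (F): F=GGGG U=WWOO R=WRWR D=RRYY L=OYOY
After move 2 (U'): U=WOWO F=OYGG R=GGWR B=WRBB L=BBOY
After move 3 (R): R=WGRG U=WYWG F=ORGY D=RBYW B=OROB
After move 4 (U'): U=YGWW F=BBGY R=ORRG B=WGOB L=OROY
Query 1: F[1] = B
Query 2: U[1] = G
Query 3: R[1] = R

Answer: B G R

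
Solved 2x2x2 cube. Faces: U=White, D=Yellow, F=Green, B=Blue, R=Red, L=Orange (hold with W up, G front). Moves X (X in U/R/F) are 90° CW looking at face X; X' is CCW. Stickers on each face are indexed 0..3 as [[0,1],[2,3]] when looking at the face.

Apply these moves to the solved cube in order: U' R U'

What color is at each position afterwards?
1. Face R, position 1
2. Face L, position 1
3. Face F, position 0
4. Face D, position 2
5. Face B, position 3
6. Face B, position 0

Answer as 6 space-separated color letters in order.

After move 1 (U'): U=WWWW F=OOGG R=GGRR B=RRBB L=BBOO
After move 2 (R): R=RGRG U=WOWG F=OYGY D=YBYR B=WRWB
After move 3 (U'): U=OGWW F=BBGY R=OYRG B=RGWB L=WROO
Query 1: R[1] = Y
Query 2: L[1] = R
Query 3: F[0] = B
Query 4: D[2] = Y
Query 5: B[3] = B
Query 6: B[0] = R

Answer: Y R B Y B R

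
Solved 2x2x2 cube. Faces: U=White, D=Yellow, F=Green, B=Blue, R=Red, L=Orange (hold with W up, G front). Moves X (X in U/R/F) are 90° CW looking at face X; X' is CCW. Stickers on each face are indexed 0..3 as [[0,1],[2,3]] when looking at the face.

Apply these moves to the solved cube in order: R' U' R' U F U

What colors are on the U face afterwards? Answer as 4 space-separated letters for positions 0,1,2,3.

After move 1 (R'): R=RRRR U=WBWB F=GWGW D=YGYG B=YBYB
After move 2 (U'): U=BBWW F=OOGW R=GWRR B=RRYB L=YBOO
After move 3 (R'): R=WRGR U=BYWR F=OBGW D=YOYW B=GRGB
After move 4 (U): U=WBRY F=WRGW R=GRGR B=YBGB L=OBOO
After move 5 (F): F=GWWR U=WBOB R=RRYR D=GGYW L=OYOO
After move 6 (U): U=OWBB F=RRWR R=YBYR B=OYGB L=GWOO
Query: U face = OWBB

Answer: O W B B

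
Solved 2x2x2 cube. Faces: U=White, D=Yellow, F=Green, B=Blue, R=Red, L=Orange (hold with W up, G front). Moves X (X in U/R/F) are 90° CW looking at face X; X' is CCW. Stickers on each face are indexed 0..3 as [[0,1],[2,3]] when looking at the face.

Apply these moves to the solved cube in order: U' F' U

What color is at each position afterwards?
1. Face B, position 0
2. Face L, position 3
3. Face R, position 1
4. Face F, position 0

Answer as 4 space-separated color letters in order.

Answer: B W R Y

Derivation:
After move 1 (U'): U=WWWW F=OOGG R=GGRR B=RRBB L=BBOO
After move 2 (F'): F=OGOG U=WWGR R=YGYR D=BOYY L=BWOW
After move 3 (U): U=GWRW F=YGOG R=RRYR B=BWBB L=OGOW
Query 1: B[0] = B
Query 2: L[3] = W
Query 3: R[1] = R
Query 4: F[0] = Y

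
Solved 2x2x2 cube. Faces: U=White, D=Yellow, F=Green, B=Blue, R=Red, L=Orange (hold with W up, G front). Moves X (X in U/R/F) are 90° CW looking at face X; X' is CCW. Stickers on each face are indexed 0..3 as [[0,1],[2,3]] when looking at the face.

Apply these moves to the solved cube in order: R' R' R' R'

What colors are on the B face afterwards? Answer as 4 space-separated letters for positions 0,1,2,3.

Answer: B B B B

Derivation:
After move 1 (R'): R=RRRR U=WBWB F=GWGW D=YGYG B=YBYB
After move 2 (R'): R=RRRR U=WYWY F=GBGB D=YWYW B=GBGB
After move 3 (R'): R=RRRR U=WGWG F=GYGY D=YBYB B=WBWB
After move 4 (R'): R=RRRR U=WWWW F=GGGG D=YYYY B=BBBB
Query: B face = BBBB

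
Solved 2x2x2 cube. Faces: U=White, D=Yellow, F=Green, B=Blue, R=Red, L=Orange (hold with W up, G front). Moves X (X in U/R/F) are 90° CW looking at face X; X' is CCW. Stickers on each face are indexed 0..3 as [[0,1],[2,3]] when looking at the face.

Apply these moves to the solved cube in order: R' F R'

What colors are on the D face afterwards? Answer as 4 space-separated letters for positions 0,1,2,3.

Answer: R G Y W

Derivation:
After move 1 (R'): R=RRRR U=WBWB F=GWGW D=YGYG B=YBYB
After move 2 (F): F=GGWW U=WBOO R=WRBR D=RRYG L=OYOG
After move 3 (R'): R=RRWB U=WYOY F=GBWO D=RGYW B=GBRB
Query: D face = RGYW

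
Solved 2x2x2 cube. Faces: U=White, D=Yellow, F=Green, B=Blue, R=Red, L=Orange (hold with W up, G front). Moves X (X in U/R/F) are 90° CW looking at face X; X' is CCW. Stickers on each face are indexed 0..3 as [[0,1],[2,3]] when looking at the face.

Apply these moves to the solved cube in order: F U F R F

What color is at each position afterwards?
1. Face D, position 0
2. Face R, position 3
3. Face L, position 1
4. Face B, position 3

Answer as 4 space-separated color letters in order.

Answer: R B W B

Derivation:
After move 1 (F): F=GGGG U=WWOO R=WRWR D=RRYY L=OYOY
After move 2 (U): U=OWOW F=WRGG R=BBWR B=OYBB L=GGOY
After move 3 (F): F=GWGR U=OWYG R=OBWR D=WBYY L=GROR
After move 4 (R): R=WORB U=OWYR F=GBGY D=WBYO B=GYWB
After move 5 (F): F=GGYB U=OWRR R=YORB D=RWYO L=GWOB
Query 1: D[0] = R
Query 2: R[3] = B
Query 3: L[1] = W
Query 4: B[3] = B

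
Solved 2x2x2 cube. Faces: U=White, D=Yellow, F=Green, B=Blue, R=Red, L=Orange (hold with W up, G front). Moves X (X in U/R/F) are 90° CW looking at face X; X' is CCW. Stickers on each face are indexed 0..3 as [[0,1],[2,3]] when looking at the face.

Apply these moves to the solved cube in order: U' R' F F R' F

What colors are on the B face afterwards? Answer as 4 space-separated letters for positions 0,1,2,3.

After move 1 (U'): U=WWWW F=OOGG R=GGRR B=RRBB L=BBOO
After move 2 (R'): R=GRGR U=WBWR F=OWGW D=YOYG B=YRYB
After move 3 (F): F=GOWW U=WBOB R=WRRR D=GGYG L=BYOO
After move 4 (F): F=WGWO U=WBOY R=ORBR D=RWYG L=BGOG
After move 5 (R'): R=RROB U=WYOY F=WBWY D=RGYO B=GRWB
After move 6 (F): F=WWYB U=WYGG R=ORYB D=ORYO L=BROG
Query: B face = GRWB

Answer: G R W B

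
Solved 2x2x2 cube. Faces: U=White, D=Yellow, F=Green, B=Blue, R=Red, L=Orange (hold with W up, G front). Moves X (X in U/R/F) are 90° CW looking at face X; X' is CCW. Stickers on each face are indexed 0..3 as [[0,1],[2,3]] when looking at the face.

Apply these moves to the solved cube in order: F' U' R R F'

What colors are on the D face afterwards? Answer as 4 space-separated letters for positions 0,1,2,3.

After move 1 (F'): F=GGGG U=WWRR R=YRYR D=OOYY L=OWOW
After move 2 (U'): U=WRWR F=OWGG R=GGYR B=YRBB L=BBOW
After move 3 (R): R=YGRG U=WWWG F=OOGY D=OBYY B=RRRB
After move 4 (R): R=RYGG U=WOWY F=OBGY D=ORYR B=GRWB
After move 5 (F'): F=BYOG U=WORG R=RYOG D=BWYR L=BYOW
Query: D face = BWYR

Answer: B W Y R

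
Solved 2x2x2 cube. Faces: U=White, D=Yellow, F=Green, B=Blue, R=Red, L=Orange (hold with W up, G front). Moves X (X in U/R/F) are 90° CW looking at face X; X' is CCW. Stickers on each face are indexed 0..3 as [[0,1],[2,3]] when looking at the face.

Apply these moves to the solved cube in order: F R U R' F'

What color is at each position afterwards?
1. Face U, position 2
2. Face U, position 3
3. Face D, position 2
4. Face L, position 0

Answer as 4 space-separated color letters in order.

Answer: B O Y G

Derivation:
After move 1 (F): F=GGGG U=WWOO R=WRWR D=RRYY L=OYOY
After move 2 (R): R=WWRR U=WGOG F=GRGY D=RBYB B=OBWB
After move 3 (U): U=OWGG F=WWGY R=OBRR B=OYWB L=GROY
After move 4 (R'): R=BROR U=OWGO F=WWGG D=RWYY B=BYBB
After move 5 (F'): F=WGWG U=OWBO R=WRRR D=RYYY L=GOOG
Query 1: U[2] = B
Query 2: U[3] = O
Query 3: D[2] = Y
Query 4: L[0] = G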